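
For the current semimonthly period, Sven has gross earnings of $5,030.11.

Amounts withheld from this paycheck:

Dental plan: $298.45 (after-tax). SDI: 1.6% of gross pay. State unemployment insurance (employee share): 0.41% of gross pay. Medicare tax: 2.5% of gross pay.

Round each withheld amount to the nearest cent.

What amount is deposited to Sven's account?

SDI: $5,030.11 × 0.016 = $80.48
Medicare tax: $5,030.11 × 0.025 = $125.75
State unemployment insurance (employee share): $5,030.11 × 0.0041 = $20.62
Dental plan: $298.45
Total deductions = $80.48 + $125.75 + $20.62 + $298.45 = $525.30
Net pay = $5,030.11 − $525.30 = $4,504.81

$4,504.81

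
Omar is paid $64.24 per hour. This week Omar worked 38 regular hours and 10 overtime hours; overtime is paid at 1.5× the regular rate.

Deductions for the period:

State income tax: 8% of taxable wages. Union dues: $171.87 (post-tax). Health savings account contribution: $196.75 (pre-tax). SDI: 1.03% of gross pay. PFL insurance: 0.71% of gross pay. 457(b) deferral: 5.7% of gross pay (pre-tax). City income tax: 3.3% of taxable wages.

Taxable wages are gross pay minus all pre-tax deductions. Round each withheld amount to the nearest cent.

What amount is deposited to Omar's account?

$2,442.22

Regular pay: 38 × $64.24 = $2,441.12
Overtime pay: 10 × $64.24 × 1.5 = $963.60
Gross pay = $2,441.12 + $963.60 = $3,404.72
457(b) deferral: $3,404.72 × 0.057 = $194.07
Health savings account contribution: $196.75
Pre-tax total = $194.07 + $196.75 = $390.82
Taxable wages = $3,404.72 − $390.82 = $3,013.90
State income tax: $3,013.90 × 0.08 = $241.11
City income tax: $3,013.90 × 0.033 = $99.46
PFL insurance: $3,404.72 × 0.0071 = $24.17
SDI: $3,404.72 × 0.0103 = $35.07
Union dues: $171.87
Total deductions = $194.07 + $196.75 + $241.11 + $99.46 + $24.17 + $35.07 + $171.87 = $962.50
Net pay = $3,404.72 − $962.50 = $2,442.22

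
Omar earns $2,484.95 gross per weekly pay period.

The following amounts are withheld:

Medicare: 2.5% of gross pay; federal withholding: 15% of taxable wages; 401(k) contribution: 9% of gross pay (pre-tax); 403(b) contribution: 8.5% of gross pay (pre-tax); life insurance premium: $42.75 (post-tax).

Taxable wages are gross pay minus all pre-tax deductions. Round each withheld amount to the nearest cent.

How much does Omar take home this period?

401(k) contribution: $2,484.95 × 0.09 = $223.65
403(b) contribution: $2,484.95 × 0.085 = $211.22
Pre-tax total = $223.65 + $211.22 = $434.87
Taxable wages = $2,484.95 − $434.87 = $2,050.08
Federal withholding: $2,050.08 × 0.15 = $307.51
Medicare: $2,484.95 × 0.025 = $62.12
Life insurance premium: $42.75
Total deductions = $223.65 + $211.22 + $307.51 + $62.12 + $42.75 = $847.25
Net pay = $2,484.95 − $847.25 = $1,637.70

$1,637.70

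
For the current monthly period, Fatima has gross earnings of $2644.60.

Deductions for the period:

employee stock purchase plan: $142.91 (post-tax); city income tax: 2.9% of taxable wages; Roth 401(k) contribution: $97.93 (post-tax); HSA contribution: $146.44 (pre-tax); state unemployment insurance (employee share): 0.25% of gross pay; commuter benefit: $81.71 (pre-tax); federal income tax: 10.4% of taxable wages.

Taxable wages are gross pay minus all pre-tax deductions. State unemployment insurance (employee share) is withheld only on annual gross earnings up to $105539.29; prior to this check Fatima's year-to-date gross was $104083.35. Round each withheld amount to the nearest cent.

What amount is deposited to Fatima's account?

HSA contribution: $146.44
Commuter benefit: $81.71
Pre-tax total = $146.44 + $81.71 = $228.15
Taxable wages = $2644.60 − $228.15 = $2416.45
Federal income tax: $2416.45 × 0.104 = $251.31
City income tax: $2416.45 × 0.029 = $70.08
State unemployment insurance (employee share): only $105539.29 − $104083.35 = $1455.94 of this check is subject → $1455.94 × 0.0025 = $3.64
Roth 401(k) contribution: $97.93
Employee stock purchase plan: $142.91
Total deductions = $146.44 + $81.71 + $251.31 + $70.08 + $3.64 + $97.93 + $142.91 = $794.02
Net pay = $2644.60 − $794.02 = $1850.58

$1850.58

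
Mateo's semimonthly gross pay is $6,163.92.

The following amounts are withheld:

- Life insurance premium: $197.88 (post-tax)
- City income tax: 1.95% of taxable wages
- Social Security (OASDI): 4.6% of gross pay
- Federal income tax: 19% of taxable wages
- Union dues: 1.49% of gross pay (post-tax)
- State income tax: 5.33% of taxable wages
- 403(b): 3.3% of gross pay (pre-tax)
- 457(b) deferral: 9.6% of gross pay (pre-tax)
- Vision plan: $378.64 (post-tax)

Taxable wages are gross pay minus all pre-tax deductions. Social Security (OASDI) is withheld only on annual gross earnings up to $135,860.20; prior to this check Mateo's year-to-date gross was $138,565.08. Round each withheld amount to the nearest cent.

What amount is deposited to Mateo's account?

$3,289.49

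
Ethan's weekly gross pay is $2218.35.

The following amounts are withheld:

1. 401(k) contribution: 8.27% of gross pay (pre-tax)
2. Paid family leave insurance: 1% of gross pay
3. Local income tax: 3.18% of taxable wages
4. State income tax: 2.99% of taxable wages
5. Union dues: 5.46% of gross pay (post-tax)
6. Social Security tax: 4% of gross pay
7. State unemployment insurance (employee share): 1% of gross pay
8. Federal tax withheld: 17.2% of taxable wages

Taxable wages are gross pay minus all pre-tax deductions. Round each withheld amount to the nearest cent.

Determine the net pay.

$1305.13

401(k) contribution: $2218.35 × 0.0827 = $183.46
Taxable wages = $2218.35 − $183.46 = $2034.89
Federal tax withheld: $2034.89 × 0.172 = $350.00
Local income tax: $2034.89 × 0.0318 = $64.71
State income tax: $2034.89 × 0.0299 = $60.84
Social Security tax: $2218.35 × 0.04 = $88.73
State unemployment insurance (employee share): $2218.35 × 0.01 = $22.18
Paid family leave insurance: $2218.35 × 0.01 = $22.18
Union dues: $2218.35 × 0.0546 = $121.12
Total deductions = $183.46 + $350.00 + $64.71 + $60.84 + $88.73 + $22.18 + $22.18 + $121.12 = $913.22
Net pay = $2218.35 − $913.22 = $1305.13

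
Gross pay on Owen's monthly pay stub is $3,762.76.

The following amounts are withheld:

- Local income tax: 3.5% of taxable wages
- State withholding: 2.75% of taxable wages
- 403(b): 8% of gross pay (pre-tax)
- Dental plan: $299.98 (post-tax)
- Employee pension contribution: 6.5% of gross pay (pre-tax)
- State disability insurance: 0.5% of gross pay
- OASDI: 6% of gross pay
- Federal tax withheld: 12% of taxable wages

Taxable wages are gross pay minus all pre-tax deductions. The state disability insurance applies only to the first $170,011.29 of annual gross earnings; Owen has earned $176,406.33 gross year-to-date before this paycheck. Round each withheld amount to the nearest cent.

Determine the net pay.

$2,104.28

Employee pension contribution: $3,762.76 × 0.065 = $244.58
403(b): $3,762.76 × 0.08 = $301.02
Pre-tax total = $244.58 + $301.02 = $545.60
Taxable wages = $3,762.76 − $545.60 = $3,217.16
Local income tax: $3,217.16 × 0.035 = $112.60
State withholding: $3,217.16 × 0.0275 = $88.47
Federal tax withheld: $3,217.16 × 0.12 = $386.06
State disability insurance: annual cap $170,011.29 already reached (YTD $176,406.33), so $0.00
OASDI: $3,762.76 × 0.06 = $225.77
Dental plan: $299.98
Total deductions = $244.58 + $301.02 + $112.60 + $88.47 + $386.06 + $0.00 + $225.77 + $299.98 = $1,658.48
Net pay = $3,762.76 − $1,658.48 = $2,104.28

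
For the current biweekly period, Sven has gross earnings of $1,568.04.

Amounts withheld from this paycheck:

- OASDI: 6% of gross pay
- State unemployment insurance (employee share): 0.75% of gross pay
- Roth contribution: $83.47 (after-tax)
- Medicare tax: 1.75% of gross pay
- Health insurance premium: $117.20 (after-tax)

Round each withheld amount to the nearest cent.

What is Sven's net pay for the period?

$1,234.09

Medicare tax: $1,568.04 × 0.0175 = $27.44
State unemployment insurance (employee share): $1,568.04 × 0.0075 = $11.76
OASDI: $1,568.04 × 0.06 = $94.08
Health insurance premium: $117.20
Roth contribution: $83.47
Total deductions = $27.44 + $11.76 + $94.08 + $117.20 + $83.47 = $333.95
Net pay = $1,568.04 − $333.95 = $1,234.09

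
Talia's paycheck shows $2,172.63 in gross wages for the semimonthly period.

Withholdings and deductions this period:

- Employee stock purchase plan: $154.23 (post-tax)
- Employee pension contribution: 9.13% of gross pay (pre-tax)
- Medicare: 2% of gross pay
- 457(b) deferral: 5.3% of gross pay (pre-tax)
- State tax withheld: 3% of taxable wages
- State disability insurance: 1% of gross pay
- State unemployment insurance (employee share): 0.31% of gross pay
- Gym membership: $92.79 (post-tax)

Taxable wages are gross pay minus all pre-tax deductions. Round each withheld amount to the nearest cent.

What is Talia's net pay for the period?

$1,484.41

457(b) deferral: $2,172.63 × 0.053 = $115.15
Employee pension contribution: $2,172.63 × 0.0913 = $198.36
Pre-tax total = $115.15 + $198.36 = $313.51
Taxable wages = $2,172.63 − $313.51 = $1,859.12
State tax withheld: $1,859.12 × 0.03 = $55.77
State unemployment insurance (employee share): $2,172.63 × 0.0031 = $6.74
Medicare: $2,172.63 × 0.02 = $43.45
State disability insurance: $2,172.63 × 0.01 = $21.73
Gym membership: $92.79
Employee stock purchase plan: $154.23
Total deductions = $115.15 + $198.36 + $55.77 + $6.74 + $43.45 + $21.73 + $92.79 + $154.23 = $688.22
Net pay = $2,172.63 − $688.22 = $1,484.41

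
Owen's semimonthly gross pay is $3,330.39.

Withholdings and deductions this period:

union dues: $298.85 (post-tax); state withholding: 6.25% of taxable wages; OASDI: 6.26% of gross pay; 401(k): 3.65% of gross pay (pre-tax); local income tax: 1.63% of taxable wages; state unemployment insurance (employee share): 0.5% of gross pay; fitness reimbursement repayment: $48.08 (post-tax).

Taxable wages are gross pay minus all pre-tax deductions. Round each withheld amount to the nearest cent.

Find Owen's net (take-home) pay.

401(k): $3,330.39 × 0.0365 = $121.56
Taxable wages = $3,330.39 − $121.56 = $3,208.83
Local income tax: $3,208.83 × 0.0163 = $52.30
State withholding: $3,208.83 × 0.0625 = $200.55
State unemployment insurance (employee share): $3,330.39 × 0.005 = $16.65
OASDI: $3,330.39 × 0.0626 = $208.48
Union dues: $298.85
Fitness reimbursement repayment: $48.08
Total deductions = $121.56 + $52.30 + $200.55 + $16.65 + $208.48 + $298.85 + $48.08 = $946.47
Net pay = $3,330.39 − $946.47 = $2,383.92

$2,383.92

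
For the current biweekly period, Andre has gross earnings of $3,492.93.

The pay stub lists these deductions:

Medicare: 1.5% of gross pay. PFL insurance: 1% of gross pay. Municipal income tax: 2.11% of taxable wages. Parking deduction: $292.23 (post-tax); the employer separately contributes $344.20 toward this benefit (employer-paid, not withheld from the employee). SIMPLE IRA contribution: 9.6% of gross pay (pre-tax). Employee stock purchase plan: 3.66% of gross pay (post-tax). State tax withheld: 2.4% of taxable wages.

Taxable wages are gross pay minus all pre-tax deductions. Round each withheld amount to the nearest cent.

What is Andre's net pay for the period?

SIMPLE IRA contribution: $3,492.93 × 0.096 = $335.32
Taxable wages = $3,492.93 − $335.32 = $3,157.61
State tax withheld: $3,157.61 × 0.024 = $75.78
Municipal income tax: $3,157.61 × 0.0211 = $66.63
Medicare: $3,492.93 × 0.015 = $52.39
PFL insurance: $3,492.93 × 0.01 = $34.93
Employee stock purchase plan: $3,492.93 × 0.0366 = $127.84
Parking deduction: $292.23
(Employer's $344.20 toward parking deduction is not withheld from the employee.)
Total deductions = $335.32 + $75.78 + $66.63 + $52.39 + $34.93 + $127.84 + $292.23 = $985.12
Net pay = $3,492.93 − $985.12 = $2,507.81

$2,507.81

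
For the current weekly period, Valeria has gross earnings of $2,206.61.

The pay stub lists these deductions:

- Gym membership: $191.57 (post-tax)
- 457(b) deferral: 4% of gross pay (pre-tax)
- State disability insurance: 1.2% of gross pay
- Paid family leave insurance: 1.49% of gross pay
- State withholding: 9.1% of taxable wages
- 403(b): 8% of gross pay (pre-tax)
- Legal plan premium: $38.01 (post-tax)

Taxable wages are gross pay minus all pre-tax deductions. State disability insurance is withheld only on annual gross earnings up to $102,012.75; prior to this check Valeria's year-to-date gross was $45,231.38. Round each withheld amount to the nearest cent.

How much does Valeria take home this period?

$1,476.17

403(b): $2,206.61 × 0.08 = $176.53
457(b) deferral: $2,206.61 × 0.04 = $88.26
Pre-tax total = $176.53 + $88.26 = $264.79
Taxable wages = $2,206.61 − $264.79 = $1,941.82
State withholding: $1,941.82 × 0.091 = $176.71
State disability insurance: cap not yet reached, full $2,206.61 is subject → $2,206.61 × 0.012 = $26.48
Paid family leave insurance: $2,206.61 × 0.0149 = $32.88
Gym membership: $191.57
Legal plan premium: $38.01
Total deductions = $176.53 + $88.26 + $176.71 + $26.48 + $32.88 + $191.57 + $38.01 = $730.44
Net pay = $2,206.61 − $730.44 = $1,476.17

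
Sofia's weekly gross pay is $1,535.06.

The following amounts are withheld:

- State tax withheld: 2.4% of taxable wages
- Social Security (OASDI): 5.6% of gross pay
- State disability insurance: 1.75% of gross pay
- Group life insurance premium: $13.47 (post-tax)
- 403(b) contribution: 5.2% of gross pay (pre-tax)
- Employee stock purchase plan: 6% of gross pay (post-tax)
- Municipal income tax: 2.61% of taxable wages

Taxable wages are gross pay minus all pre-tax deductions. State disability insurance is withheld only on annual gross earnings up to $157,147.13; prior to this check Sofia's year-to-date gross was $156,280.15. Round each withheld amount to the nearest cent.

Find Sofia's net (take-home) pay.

403(b) contribution: $1,535.06 × 0.052 = $79.82
Taxable wages = $1,535.06 − $79.82 = $1,455.24
State tax withheld: $1,455.24 × 0.024 = $34.93
Municipal income tax: $1,455.24 × 0.0261 = $37.98
State disability insurance: only $157,147.13 − $156,280.15 = $866.98 of this check is subject → $866.98 × 0.0175 = $15.17
Social Security (OASDI): $1,535.06 × 0.056 = $85.96
Employee stock purchase plan: $1,535.06 × 0.06 = $92.10
Group life insurance premium: $13.47
Total deductions = $79.82 + $34.93 + $37.98 + $15.17 + $85.96 + $92.10 + $13.47 = $359.43
Net pay = $1,535.06 − $359.43 = $1,175.63

$1,175.63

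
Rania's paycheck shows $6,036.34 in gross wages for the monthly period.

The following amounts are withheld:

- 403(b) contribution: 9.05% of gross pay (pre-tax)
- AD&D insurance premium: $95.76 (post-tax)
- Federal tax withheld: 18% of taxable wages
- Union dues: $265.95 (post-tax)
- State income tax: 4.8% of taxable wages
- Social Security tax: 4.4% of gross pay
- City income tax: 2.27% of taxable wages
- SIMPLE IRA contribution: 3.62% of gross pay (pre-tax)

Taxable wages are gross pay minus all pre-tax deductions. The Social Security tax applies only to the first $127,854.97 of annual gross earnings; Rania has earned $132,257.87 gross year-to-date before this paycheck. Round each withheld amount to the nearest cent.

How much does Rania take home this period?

$3,588.25

403(b) contribution: $6,036.34 × 0.0905 = $546.29
SIMPLE IRA contribution: $6,036.34 × 0.0362 = $218.52
Pre-tax total = $546.29 + $218.52 = $764.81
Taxable wages = $6,036.34 − $764.81 = $5,271.53
Federal tax withheld: $5,271.53 × 0.18 = $948.88
State income tax: $5,271.53 × 0.048 = $253.03
City income tax: $5,271.53 × 0.0227 = $119.66
Social Security tax: annual cap $127,854.97 already reached (YTD $132,257.87), so $0.00
Union dues: $265.95
AD&D insurance premium: $95.76
Total deductions = $546.29 + $218.52 + $948.88 + $253.03 + $119.66 + $0.00 + $265.95 + $95.76 = $2,448.09
Net pay = $6,036.34 − $2,448.09 = $3,588.25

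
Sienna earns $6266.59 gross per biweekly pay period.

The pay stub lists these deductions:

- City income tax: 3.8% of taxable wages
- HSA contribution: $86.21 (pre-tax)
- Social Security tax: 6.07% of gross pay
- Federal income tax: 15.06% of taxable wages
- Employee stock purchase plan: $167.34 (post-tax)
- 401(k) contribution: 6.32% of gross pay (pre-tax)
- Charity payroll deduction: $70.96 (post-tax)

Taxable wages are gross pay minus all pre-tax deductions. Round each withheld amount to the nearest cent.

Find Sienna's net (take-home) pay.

$4074.73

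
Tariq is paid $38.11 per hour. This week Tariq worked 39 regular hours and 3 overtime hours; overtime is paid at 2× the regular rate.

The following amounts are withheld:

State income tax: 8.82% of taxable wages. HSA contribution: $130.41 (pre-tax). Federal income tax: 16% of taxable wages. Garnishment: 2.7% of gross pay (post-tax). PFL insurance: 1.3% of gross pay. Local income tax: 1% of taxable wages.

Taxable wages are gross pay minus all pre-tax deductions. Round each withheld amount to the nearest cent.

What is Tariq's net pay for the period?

$1106.81

Regular pay: 39 × $38.11 = $1486.29
Overtime pay: 3 × $38.11 × 2 = $228.66
Gross pay = $1486.29 + $228.66 = $1714.95
HSA contribution: $130.41
Taxable wages = $1714.95 − $130.41 = $1584.54
Local income tax: $1584.54 × 0.01 = $15.85
Federal income tax: $1584.54 × 0.16 = $253.53
State income tax: $1584.54 × 0.0882 = $139.76
PFL insurance: $1714.95 × 0.013 = $22.29
Garnishment: $1714.95 × 0.027 = $46.30
Total deductions = $130.41 + $15.85 + $253.53 + $139.76 + $22.29 + $46.30 = $608.14
Net pay = $1714.95 − $608.14 = $1106.81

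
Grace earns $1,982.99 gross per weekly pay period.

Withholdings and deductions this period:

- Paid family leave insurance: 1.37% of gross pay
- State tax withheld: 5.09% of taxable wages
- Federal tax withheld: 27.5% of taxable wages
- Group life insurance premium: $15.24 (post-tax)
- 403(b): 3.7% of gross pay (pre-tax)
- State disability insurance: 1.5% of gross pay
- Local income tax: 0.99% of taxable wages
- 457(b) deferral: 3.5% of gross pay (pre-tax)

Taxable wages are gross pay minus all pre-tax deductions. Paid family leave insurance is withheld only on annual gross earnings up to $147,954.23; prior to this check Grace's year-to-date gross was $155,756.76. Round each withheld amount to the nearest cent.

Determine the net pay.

$1,177.29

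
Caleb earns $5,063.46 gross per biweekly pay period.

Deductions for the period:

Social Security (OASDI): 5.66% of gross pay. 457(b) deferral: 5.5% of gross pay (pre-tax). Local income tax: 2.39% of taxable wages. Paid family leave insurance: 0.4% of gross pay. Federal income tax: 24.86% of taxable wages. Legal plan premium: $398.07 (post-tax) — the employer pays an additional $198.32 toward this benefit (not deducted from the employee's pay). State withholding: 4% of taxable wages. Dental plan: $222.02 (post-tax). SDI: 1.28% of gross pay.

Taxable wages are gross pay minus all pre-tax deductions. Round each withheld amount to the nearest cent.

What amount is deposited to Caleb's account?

457(b) deferral: $5,063.46 × 0.055 = $278.49
Taxable wages = $5,063.46 − $278.49 = $4,784.97
State withholding: $4,784.97 × 0.04 = $191.40
Local income tax: $4,784.97 × 0.0239 = $114.36
Federal income tax: $4,784.97 × 0.2486 = $1,189.54
Paid family leave insurance: $5,063.46 × 0.004 = $20.25
Social Security (OASDI): $5,063.46 × 0.0566 = $286.59
SDI: $5,063.46 × 0.0128 = $64.81
Legal plan premium: $398.07
Dental plan: $222.02
(Employer's $198.32 toward legal plan premium is not withheld from the employee.)
Total deductions = $278.49 + $191.40 + $114.36 + $1,189.54 + $20.25 + $286.59 + $64.81 + $398.07 + $222.02 = $2,765.53
Net pay = $5,063.46 − $2,765.53 = $2,297.93

$2,297.93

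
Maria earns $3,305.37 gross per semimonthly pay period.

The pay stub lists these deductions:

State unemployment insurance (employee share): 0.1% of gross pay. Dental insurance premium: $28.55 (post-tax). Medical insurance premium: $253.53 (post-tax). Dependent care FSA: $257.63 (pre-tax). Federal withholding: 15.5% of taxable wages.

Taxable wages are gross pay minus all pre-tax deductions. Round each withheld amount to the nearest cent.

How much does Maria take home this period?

$2,289.95

Dependent care FSA: $257.63
Taxable wages = $3,305.37 − $257.63 = $3,047.74
Federal withholding: $3,047.74 × 0.155 = $472.40
State unemployment insurance (employee share): $3,305.37 × 0.001 = $3.31
Medical insurance premium: $253.53
Dental insurance premium: $28.55
Total deductions = $257.63 + $472.40 + $3.31 + $253.53 + $28.55 = $1,015.42
Net pay = $3,305.37 − $1,015.42 = $2,289.95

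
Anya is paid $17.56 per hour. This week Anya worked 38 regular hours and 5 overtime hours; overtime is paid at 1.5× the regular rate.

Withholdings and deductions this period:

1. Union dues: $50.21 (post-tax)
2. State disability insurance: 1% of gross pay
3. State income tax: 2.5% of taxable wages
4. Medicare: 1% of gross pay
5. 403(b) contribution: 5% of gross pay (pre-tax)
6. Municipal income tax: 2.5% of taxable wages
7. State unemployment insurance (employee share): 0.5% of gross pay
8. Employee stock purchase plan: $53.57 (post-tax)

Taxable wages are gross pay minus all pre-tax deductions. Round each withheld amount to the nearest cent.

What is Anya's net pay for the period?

$597.32

Regular pay: 38 × $17.56 = $667.28
Overtime pay: 5 × $17.56 × 1.5 = $131.70
Gross pay = $667.28 + $131.70 = $798.98
403(b) contribution: $798.98 × 0.05 = $39.95
Taxable wages = $798.98 − $39.95 = $759.03
Municipal income tax: $759.03 × 0.025 = $18.98
State income tax: $759.03 × 0.025 = $18.98
State unemployment insurance (employee share): $798.98 × 0.005 = $3.99
Medicare: $798.98 × 0.01 = $7.99
State disability insurance: $798.98 × 0.01 = $7.99
Union dues: $50.21
Employee stock purchase plan: $53.57
Total deductions = $39.95 + $18.98 + $18.98 + $3.99 + $7.99 + $7.99 + $50.21 + $53.57 = $201.66
Net pay = $798.98 − $201.66 = $597.32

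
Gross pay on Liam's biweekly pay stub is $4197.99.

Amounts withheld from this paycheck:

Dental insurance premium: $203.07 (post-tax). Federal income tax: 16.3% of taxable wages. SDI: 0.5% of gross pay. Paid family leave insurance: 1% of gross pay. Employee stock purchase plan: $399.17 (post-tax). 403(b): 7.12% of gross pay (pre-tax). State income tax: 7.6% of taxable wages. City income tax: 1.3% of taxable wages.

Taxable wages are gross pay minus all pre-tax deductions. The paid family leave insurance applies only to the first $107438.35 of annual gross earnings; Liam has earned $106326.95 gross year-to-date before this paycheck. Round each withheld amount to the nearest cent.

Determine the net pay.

403(b): $4197.99 × 0.0712 = $298.90
Taxable wages = $4197.99 − $298.90 = $3899.09
City income tax: $3899.09 × 0.013 = $50.69
Federal income tax: $3899.09 × 0.163 = $635.55
State income tax: $3899.09 × 0.076 = $296.33
Paid family leave insurance: only $107438.35 − $106326.95 = $1111.40 of this check is subject → $1111.40 × 0.01 = $11.11
SDI: $4197.99 × 0.005 = $20.99
Employee stock purchase plan: $399.17
Dental insurance premium: $203.07
Total deductions = $298.90 + $50.69 + $635.55 + $296.33 + $11.11 + $20.99 + $399.17 + $203.07 = $1915.81
Net pay = $4197.99 − $1915.81 = $2282.18

$2282.18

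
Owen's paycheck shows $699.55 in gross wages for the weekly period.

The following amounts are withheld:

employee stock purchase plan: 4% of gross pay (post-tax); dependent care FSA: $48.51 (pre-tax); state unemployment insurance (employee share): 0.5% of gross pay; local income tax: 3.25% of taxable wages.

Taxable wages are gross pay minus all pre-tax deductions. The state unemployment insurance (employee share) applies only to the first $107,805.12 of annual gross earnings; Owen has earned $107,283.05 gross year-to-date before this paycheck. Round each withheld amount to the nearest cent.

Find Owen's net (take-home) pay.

Dependent care FSA: $48.51
Taxable wages = $699.55 − $48.51 = $651.04
Local income tax: $651.04 × 0.0325 = $21.16
State unemployment insurance (employee share): only $107,805.12 − $107,283.05 = $522.07 of this check is subject → $522.07 × 0.005 = $2.61
Employee stock purchase plan: $699.55 × 0.04 = $27.98
Total deductions = $48.51 + $21.16 + $2.61 + $27.98 = $100.26
Net pay = $699.55 − $100.26 = $599.29

$599.29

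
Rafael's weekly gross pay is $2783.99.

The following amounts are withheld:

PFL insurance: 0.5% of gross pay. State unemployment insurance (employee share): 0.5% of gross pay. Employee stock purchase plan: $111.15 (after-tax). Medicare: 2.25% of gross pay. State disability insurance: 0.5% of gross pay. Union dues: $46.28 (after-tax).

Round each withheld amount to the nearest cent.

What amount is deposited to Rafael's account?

$2522.16

PFL insurance: $2783.99 × 0.005 = $13.92
State disability insurance: $2783.99 × 0.005 = $13.92
Medicare: $2783.99 × 0.0225 = $62.64
State unemployment insurance (employee share): $2783.99 × 0.005 = $13.92
Union dues: $46.28
Employee stock purchase plan: $111.15
Total deductions = $13.92 + $13.92 + $62.64 + $13.92 + $46.28 + $111.15 = $261.83
Net pay = $2783.99 − $261.83 = $2522.16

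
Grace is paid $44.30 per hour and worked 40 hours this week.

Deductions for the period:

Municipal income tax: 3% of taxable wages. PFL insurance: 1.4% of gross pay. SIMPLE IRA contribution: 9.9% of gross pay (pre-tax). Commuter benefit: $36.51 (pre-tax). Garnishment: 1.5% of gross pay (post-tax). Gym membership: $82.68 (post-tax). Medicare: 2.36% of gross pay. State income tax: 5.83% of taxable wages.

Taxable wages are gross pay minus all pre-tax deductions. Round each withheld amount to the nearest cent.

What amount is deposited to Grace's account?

$1,246.42

Gross pay: 40 × $44.30 = $1,772.00
Commuter benefit: $36.51
SIMPLE IRA contribution: $1,772.00 × 0.099 = $175.43
Pre-tax total = $36.51 + $175.43 = $211.94
Taxable wages = $1,772.00 − $211.94 = $1,560.06
State income tax: $1,560.06 × 0.0583 = $90.95
Municipal income tax: $1,560.06 × 0.03 = $46.80
PFL insurance: $1,772.00 × 0.014 = $24.81
Medicare: $1,772.00 × 0.0236 = $41.82
Gym membership: $82.68
Garnishment: $1,772.00 × 0.015 = $26.58
Total deductions = $36.51 + $175.43 + $90.95 + $46.80 + $24.81 + $41.82 + $82.68 + $26.58 = $525.58
Net pay = $1,772.00 − $525.58 = $1,246.42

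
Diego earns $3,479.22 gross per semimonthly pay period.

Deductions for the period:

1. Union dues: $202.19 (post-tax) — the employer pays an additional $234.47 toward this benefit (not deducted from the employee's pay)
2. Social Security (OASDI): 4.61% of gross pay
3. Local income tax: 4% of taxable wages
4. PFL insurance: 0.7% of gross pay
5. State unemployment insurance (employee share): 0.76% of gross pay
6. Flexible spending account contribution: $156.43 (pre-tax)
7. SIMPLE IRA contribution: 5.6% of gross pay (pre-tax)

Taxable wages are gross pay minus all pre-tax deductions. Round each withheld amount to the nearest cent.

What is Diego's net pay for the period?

SIMPLE IRA contribution: $3,479.22 × 0.056 = $194.84
Flexible spending account contribution: $156.43
Pre-tax total = $194.84 + $156.43 = $351.27
Taxable wages = $3,479.22 − $351.27 = $3,127.95
Local income tax: $3,127.95 × 0.04 = $125.12
Social Security (OASDI): $3,479.22 × 0.0461 = $160.39
PFL insurance: $3,479.22 × 0.007 = $24.35
State unemployment insurance (employee share): $3,479.22 × 0.0076 = $26.44
Union dues: $202.19
(Employer's $234.47 toward union dues is not withheld from the employee.)
Total deductions = $194.84 + $156.43 + $125.12 + $160.39 + $24.35 + $26.44 + $202.19 = $889.76
Net pay = $3,479.22 − $889.76 = $2,589.46

$2,589.46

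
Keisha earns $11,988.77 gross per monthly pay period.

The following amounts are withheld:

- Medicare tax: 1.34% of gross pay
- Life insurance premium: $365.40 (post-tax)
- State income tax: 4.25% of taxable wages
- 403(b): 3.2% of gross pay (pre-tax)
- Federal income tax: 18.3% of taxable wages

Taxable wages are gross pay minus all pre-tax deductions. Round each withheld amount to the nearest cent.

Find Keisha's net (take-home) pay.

403(b): $11,988.77 × 0.032 = $383.64
Taxable wages = $11,988.77 − $383.64 = $11,605.13
State income tax: $11,605.13 × 0.0425 = $493.22
Federal income tax: $11,605.13 × 0.183 = $2,123.74
Medicare tax: $11,988.77 × 0.0134 = $160.65
Life insurance premium: $365.40
Total deductions = $383.64 + $493.22 + $2,123.74 + $160.65 + $365.40 = $3,526.65
Net pay = $11,988.77 − $3,526.65 = $8,462.12

$8,462.12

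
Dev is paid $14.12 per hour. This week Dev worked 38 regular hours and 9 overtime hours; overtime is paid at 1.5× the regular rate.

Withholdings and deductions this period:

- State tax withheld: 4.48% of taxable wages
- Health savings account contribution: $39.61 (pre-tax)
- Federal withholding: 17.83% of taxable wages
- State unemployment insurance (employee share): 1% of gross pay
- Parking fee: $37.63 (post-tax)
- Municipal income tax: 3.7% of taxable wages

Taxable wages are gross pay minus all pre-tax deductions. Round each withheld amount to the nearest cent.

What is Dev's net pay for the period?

Regular pay: 38 × $14.12 = $536.56
Overtime pay: 9 × $14.12 × 1.5 = $190.62
Gross pay = $536.56 + $190.62 = $727.18
Health savings account contribution: $39.61
Taxable wages = $727.18 − $39.61 = $687.57
Municipal income tax: $687.57 × 0.037 = $25.44
Federal withholding: $687.57 × 0.1783 = $122.59
State tax withheld: $687.57 × 0.0448 = $30.80
State unemployment insurance (employee share): $727.18 × 0.01 = $7.27
Parking fee: $37.63
Total deductions = $39.61 + $25.44 + $122.59 + $30.80 + $7.27 + $37.63 = $263.34
Net pay = $727.18 − $263.34 = $463.84

$463.84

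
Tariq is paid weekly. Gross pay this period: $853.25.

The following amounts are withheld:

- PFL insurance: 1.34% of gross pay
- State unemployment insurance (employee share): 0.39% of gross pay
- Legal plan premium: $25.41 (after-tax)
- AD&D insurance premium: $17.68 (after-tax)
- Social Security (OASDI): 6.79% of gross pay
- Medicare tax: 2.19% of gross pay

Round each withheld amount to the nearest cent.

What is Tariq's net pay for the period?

Medicare tax: $853.25 × 0.0219 = $18.69
Social Security (OASDI): $853.25 × 0.0679 = $57.94
State unemployment insurance (employee share): $853.25 × 0.0039 = $3.33
PFL insurance: $853.25 × 0.0134 = $11.43
Legal plan premium: $25.41
AD&D insurance premium: $17.68
Total deductions = $18.69 + $57.94 + $3.33 + $11.43 + $25.41 + $17.68 = $134.48
Net pay = $853.25 − $134.48 = $718.77

$718.77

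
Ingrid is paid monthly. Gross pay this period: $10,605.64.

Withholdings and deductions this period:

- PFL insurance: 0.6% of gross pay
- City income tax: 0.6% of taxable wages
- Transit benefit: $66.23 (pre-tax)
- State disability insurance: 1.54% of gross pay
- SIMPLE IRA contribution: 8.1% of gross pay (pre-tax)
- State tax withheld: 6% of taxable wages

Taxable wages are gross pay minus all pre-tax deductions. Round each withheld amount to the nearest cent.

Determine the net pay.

$8,814.49

SIMPLE IRA contribution: $10,605.64 × 0.081 = $859.06
Transit benefit: $66.23
Pre-tax total = $859.06 + $66.23 = $925.29
Taxable wages = $10,605.64 − $925.29 = $9,680.35
State tax withheld: $9,680.35 × 0.06 = $580.82
City income tax: $9,680.35 × 0.006 = $58.08
State disability insurance: $10,605.64 × 0.0154 = $163.33
PFL insurance: $10,605.64 × 0.006 = $63.63
Total deductions = $859.06 + $66.23 + $580.82 + $58.08 + $163.33 + $63.63 = $1,791.15
Net pay = $10,605.64 − $1,791.15 = $8,814.49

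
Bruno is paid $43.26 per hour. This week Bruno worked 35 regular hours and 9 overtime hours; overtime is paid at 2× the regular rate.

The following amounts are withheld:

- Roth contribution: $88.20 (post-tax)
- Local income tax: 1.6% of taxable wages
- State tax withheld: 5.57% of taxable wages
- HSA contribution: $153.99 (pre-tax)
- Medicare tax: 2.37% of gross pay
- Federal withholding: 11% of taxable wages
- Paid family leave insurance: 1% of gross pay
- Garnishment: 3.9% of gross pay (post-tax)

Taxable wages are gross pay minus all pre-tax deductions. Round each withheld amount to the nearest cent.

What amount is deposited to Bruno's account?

Regular pay: 35 × $43.26 = $1514.10
Overtime pay: 9 × $43.26 × 2 = $778.68
Gross pay = $1514.10 + $778.68 = $2292.78
HSA contribution: $153.99
Taxable wages = $2292.78 − $153.99 = $2138.79
Federal withholding: $2138.79 × 0.11 = $235.27
Local income tax: $2138.79 × 0.016 = $34.22
State tax withheld: $2138.79 × 0.0557 = $119.13
Paid family leave insurance: $2292.78 × 0.01 = $22.93
Medicare tax: $2292.78 × 0.0237 = $54.34
Roth contribution: $88.20
Garnishment: $2292.78 × 0.039 = $89.42
Total deductions = $153.99 + $235.27 + $34.22 + $119.13 + $22.93 + $54.34 + $88.20 + $89.42 = $797.50
Net pay = $2292.78 − $797.50 = $1495.28

$1495.28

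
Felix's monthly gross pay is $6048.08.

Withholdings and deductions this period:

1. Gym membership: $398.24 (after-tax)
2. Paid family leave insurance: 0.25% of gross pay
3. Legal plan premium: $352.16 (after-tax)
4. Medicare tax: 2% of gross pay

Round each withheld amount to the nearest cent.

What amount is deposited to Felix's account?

$5161.60

Paid family leave insurance: $6048.08 × 0.0025 = $15.12
Medicare tax: $6048.08 × 0.02 = $120.96
Gym membership: $398.24
Legal plan premium: $352.16
Total deductions = $15.12 + $120.96 + $398.24 + $352.16 = $886.48
Net pay = $6048.08 − $886.48 = $5161.60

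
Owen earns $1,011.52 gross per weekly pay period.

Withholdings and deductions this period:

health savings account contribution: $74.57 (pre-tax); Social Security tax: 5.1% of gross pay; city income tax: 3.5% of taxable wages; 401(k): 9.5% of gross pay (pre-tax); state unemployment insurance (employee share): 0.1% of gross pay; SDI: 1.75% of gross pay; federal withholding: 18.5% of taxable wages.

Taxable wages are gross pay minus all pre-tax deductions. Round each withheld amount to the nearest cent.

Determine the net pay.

401(k): $1,011.52 × 0.095 = $96.09
Health savings account contribution: $74.57
Pre-tax total = $96.09 + $74.57 = $170.66
Taxable wages = $1,011.52 − $170.66 = $840.86
City income tax: $840.86 × 0.035 = $29.43
Federal withholding: $840.86 × 0.185 = $155.56
Social Security tax: $1,011.52 × 0.051 = $51.59
State unemployment insurance (employee share): $1,011.52 × 0.001 = $1.01
SDI: $1,011.52 × 0.0175 = $17.70
Total deductions = $96.09 + $74.57 + $29.43 + $155.56 + $51.59 + $1.01 + $17.70 = $425.95
Net pay = $1,011.52 − $425.95 = $585.57

$585.57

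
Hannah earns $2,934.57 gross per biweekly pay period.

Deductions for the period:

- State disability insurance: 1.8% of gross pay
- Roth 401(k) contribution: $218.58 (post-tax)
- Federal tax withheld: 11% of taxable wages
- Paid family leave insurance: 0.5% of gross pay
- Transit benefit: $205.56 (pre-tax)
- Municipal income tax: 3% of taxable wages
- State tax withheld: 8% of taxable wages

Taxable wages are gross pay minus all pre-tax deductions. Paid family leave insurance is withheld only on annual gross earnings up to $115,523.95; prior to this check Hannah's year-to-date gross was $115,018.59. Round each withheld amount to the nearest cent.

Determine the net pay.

$1,854.70

Transit benefit: $205.56
Taxable wages = $2,934.57 − $205.56 = $2,729.01
State tax withheld: $2,729.01 × 0.08 = $218.32
Federal tax withheld: $2,729.01 × 0.11 = $300.19
Municipal income tax: $2,729.01 × 0.03 = $81.87
Paid family leave insurance: only $115,523.95 − $115,018.59 = $505.36 of this check is subject → $505.36 × 0.005 = $2.53
State disability insurance: $2,934.57 × 0.018 = $52.82
Roth 401(k) contribution: $218.58
Total deductions = $205.56 + $218.32 + $300.19 + $81.87 + $2.53 + $52.82 + $218.58 = $1,079.87
Net pay = $2,934.57 − $1,079.87 = $1,854.70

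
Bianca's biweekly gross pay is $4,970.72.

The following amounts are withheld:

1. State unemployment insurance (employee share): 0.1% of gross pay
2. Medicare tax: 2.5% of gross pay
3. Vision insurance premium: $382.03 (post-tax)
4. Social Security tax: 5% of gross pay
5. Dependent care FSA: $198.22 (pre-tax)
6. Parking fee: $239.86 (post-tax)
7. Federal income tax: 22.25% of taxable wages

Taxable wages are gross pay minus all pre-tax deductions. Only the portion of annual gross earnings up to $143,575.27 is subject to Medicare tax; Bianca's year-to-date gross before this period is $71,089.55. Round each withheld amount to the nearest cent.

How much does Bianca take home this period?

Dependent care FSA: $198.22
Taxable wages = $4,970.72 − $198.22 = $4,772.50
Federal income tax: $4,772.50 × 0.2225 = $1,061.88
Medicare tax: cap not yet reached, full $4,970.72 is subject → $4,970.72 × 0.025 = $124.27
Social Security tax: $4,970.72 × 0.05 = $248.54
State unemployment insurance (employee share): $4,970.72 × 0.001 = $4.97
Parking fee: $239.86
Vision insurance premium: $382.03
Total deductions = $198.22 + $1,061.88 + $124.27 + $248.54 + $4.97 + $239.86 + $382.03 = $2,259.77
Net pay = $4,970.72 − $2,259.77 = $2,710.95

$2,710.95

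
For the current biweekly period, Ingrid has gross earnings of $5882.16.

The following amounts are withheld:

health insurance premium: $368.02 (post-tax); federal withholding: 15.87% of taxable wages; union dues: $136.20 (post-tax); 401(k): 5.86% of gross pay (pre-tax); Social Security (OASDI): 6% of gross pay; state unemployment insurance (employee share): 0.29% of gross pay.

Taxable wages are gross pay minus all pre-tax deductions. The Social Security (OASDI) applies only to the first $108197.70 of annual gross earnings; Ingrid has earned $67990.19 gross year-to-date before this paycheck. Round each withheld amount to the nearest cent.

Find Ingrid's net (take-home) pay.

401(k): $5882.16 × 0.0586 = $344.69
Taxable wages = $5882.16 − $344.69 = $5537.47
Federal withholding: $5537.47 × 0.1587 = $878.80
Social Security (OASDI): cap not yet reached, full $5882.16 is subject → $5882.16 × 0.06 = $352.93
State unemployment insurance (employee share): $5882.16 × 0.0029 = $17.06
Union dues: $136.20
Health insurance premium: $368.02
Total deductions = $344.69 + $878.80 + $352.93 + $17.06 + $136.20 + $368.02 = $2097.70
Net pay = $5882.16 − $2097.70 = $3784.46

$3784.46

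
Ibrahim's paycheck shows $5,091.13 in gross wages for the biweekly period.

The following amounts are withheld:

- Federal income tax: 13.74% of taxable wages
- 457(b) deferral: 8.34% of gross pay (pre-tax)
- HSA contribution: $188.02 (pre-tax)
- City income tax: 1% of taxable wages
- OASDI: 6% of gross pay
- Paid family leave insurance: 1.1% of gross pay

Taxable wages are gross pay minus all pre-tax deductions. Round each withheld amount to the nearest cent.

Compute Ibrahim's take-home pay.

$3,456.90

HSA contribution: $188.02
457(b) deferral: $5,091.13 × 0.0834 = $424.60
Pre-tax total = $188.02 + $424.60 = $612.62
Taxable wages = $5,091.13 − $612.62 = $4,478.51
Federal income tax: $4,478.51 × 0.1374 = $615.35
City income tax: $4,478.51 × 0.01 = $44.79
Paid family leave insurance: $5,091.13 × 0.011 = $56.00
OASDI: $5,091.13 × 0.06 = $305.47
Total deductions = $188.02 + $424.60 + $615.35 + $44.79 + $56.00 + $305.47 = $1,634.23
Net pay = $5,091.13 − $1,634.23 = $3,456.90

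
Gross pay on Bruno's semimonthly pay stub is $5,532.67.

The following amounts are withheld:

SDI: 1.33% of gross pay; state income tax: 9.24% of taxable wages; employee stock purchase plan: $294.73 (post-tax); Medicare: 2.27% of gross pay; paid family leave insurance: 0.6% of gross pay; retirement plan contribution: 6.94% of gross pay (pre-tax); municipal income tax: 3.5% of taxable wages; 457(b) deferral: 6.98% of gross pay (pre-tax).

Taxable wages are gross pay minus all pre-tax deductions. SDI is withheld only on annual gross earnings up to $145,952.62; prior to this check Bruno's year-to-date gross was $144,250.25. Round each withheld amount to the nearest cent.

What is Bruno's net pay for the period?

Retirement plan contribution: $5,532.67 × 0.0694 = $383.97
457(b) deferral: $5,532.67 × 0.0698 = $386.18
Pre-tax total = $383.97 + $386.18 = $770.15
Taxable wages = $5,532.67 − $770.15 = $4,762.52
State income tax: $4,762.52 × 0.0924 = $440.06
Municipal income tax: $4,762.52 × 0.035 = $166.69
SDI: only $145,952.62 − $144,250.25 = $1,702.37 of this check is subject → $1,702.37 × 0.0133 = $22.64
Paid family leave insurance: $5,532.67 × 0.006 = $33.20
Medicare: $5,532.67 × 0.0227 = $125.59
Employee stock purchase plan: $294.73
Total deductions = $383.97 + $386.18 + $440.06 + $166.69 + $22.64 + $33.20 + $125.59 + $294.73 = $1,853.06
Net pay = $5,532.67 − $1,853.06 = $3,679.61

$3,679.61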